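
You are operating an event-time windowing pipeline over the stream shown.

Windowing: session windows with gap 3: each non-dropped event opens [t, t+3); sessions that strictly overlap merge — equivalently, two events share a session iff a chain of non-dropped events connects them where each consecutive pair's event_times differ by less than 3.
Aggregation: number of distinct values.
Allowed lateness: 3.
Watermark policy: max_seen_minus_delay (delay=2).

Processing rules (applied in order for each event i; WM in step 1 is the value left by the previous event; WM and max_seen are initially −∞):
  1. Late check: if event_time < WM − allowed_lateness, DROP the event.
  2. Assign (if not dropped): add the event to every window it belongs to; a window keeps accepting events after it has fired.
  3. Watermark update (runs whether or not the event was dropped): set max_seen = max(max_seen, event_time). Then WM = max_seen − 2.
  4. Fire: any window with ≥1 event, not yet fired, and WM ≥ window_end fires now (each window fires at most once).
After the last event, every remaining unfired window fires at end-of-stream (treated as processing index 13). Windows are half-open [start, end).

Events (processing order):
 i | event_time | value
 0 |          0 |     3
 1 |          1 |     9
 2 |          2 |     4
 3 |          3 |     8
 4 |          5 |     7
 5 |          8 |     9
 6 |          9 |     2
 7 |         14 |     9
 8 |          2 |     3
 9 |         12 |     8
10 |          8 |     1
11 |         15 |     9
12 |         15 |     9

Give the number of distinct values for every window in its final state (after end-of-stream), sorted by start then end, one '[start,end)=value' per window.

i=0 t=0 v=3: → [0,3); WM=-2
i=1 t=1 v=9: → [0,4); WM=-1
i=2 t=2 v=4: → [0,5); WM=0
i=3 t=3 v=8: → [0,6); WM=1
i=4 t=5 v=7: → [0,8); WM=3
i=5 t=8 v=9: → [8,11); WM=6
i=6 t=9 v=2: → [8,12); WM=7
i=7 t=14 v=9: → [14,17); WM=12
i=8 t=2 v=3: DROP (t<12-3); WM=12
i=9 t=12 v=8: → [12,17); WM=12
i=10 t=8 v=1: DROP (t<12-3); WM=12
i=11 t=15 v=9: → [12,18); WM=13
i=12 t=15 v=9: → [12,18); WM=13

[0,8)=5 [8,12)=2 [12,18)=2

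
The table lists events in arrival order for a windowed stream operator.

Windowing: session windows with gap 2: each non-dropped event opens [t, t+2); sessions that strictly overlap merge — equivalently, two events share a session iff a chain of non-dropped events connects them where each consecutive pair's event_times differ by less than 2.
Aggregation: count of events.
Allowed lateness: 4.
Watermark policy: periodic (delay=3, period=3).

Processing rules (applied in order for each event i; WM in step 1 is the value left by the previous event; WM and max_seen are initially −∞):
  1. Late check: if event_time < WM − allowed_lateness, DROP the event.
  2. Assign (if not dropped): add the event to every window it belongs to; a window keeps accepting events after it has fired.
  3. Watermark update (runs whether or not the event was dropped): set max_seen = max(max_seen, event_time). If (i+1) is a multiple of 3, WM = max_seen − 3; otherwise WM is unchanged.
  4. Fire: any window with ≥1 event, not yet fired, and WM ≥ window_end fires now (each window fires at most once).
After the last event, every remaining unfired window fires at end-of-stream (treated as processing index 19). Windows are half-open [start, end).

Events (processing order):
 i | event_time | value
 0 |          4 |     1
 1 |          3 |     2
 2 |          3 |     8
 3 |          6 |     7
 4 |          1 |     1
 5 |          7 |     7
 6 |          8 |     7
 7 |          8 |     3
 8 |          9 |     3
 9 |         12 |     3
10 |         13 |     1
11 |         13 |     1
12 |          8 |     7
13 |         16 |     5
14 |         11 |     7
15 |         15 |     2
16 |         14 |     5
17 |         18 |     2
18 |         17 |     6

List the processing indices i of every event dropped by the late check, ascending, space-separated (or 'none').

none

i=0 t=4 v=1: → [4,6); WM=−∞
i=1 t=3 v=2: → [3,6); WM=−∞
i=2 t=3 v=8: → [3,6); WM=1
i=3 t=6 v=7: → [6,8); WM=1
i=4 t=1 v=1: → [1,3); WM=1
i=5 t=7 v=7: → [6,9); WM=4
i=6 t=8 v=7: → [6,10); WM=4
i=7 t=8 v=3: → [6,10); WM=4
i=8 t=9 v=3: → [6,11); WM=6
i=9 t=12 v=3: → [12,14); WM=6
i=10 t=13 v=1: → [12,15); WM=6
i=11 t=13 v=1: → [12,15); WM=10
i=12 t=8 v=7: → [6,11); WM=10
i=13 t=16 v=5: → [16,18); WM=10
i=14 t=11 v=7: → [11,15); WM=13
i=15 t=15 v=2: → [15,18); WM=13
i=16 t=14 v=5: → [11,18); WM=13
i=17 t=18 v=2: → [18,20); WM=15
i=18 t=17 v=6: → [11,20); WM=15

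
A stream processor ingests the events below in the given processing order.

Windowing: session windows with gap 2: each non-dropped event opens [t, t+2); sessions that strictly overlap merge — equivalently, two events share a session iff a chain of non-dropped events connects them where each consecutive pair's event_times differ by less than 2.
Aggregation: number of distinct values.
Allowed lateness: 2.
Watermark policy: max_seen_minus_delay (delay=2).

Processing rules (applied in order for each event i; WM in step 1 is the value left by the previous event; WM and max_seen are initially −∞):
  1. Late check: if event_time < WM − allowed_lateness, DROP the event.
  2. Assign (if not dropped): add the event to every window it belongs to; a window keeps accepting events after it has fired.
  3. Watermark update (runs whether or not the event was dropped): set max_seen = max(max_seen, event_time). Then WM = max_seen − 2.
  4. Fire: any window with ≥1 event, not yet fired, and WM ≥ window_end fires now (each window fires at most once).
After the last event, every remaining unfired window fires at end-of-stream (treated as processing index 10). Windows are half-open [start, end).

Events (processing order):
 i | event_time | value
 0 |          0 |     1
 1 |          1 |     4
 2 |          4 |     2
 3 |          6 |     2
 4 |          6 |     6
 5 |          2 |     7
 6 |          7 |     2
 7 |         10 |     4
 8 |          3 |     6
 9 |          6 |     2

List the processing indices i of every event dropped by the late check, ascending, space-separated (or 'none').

8

i=0 t=0 v=1: → [0,2); WM=-2
i=1 t=1 v=4: → [0,3); WM=-1
i=2 t=4 v=2: → [4,6); WM=2
i=3 t=6 v=2: → [6,8); WM=4
i=4 t=6 v=6: → [6,8); WM=4
i=5 t=2 v=7: → [0,4); WM=4
i=6 t=7 v=2: → [6,9); WM=5
i=7 t=10 v=4: → [10,12); WM=8
i=8 t=3 v=6: DROP (t<8-2); WM=8
i=9 t=6 v=2: → [6,9); WM=8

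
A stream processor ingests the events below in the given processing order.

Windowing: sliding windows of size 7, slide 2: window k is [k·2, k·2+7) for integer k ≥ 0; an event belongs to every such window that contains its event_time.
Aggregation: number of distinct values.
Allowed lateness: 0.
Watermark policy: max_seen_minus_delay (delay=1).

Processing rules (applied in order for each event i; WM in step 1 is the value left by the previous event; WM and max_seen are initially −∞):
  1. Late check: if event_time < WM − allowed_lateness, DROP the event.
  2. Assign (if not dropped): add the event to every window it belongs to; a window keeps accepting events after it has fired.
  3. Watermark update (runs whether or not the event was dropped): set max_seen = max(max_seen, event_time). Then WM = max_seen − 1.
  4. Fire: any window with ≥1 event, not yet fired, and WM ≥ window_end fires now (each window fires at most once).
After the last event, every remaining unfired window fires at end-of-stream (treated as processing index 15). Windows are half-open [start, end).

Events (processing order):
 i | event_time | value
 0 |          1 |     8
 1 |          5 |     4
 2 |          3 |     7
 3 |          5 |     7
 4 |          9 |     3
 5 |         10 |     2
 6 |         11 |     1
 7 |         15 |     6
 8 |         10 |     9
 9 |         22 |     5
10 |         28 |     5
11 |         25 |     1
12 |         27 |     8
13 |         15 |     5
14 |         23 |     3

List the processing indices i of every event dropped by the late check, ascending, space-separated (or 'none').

2 8 11 13 14

i=0 t=1 v=8: → [0,7); WM=0
i=1 t=5 v=4: → [4,11),[2,9),[0,7); WM=4
i=2 t=3 v=7: DROP (t<4-0); WM=4
i=3 t=5 v=7: → [4,11),[2,9),[0,7); WM=4
i=4 t=9 v=3: → [8,15),[6,13),[4,11); WM=8; [0,7) fires=3
i=5 t=10 v=2: → [10,17),[8,15),[6,13),[4,11); WM=9; [2,9) fires=2
i=6 t=11 v=1: → [10,17),[8,15),[6,13); WM=10
i=7 t=15 v=6: → [14,21),[12,19),[10,17); WM=14; [4,11) fires=4 [6,13) fires=3
i=8 t=10 v=9: DROP (t<14-0); WM=14
i=9 t=22 v=5: → [22,29),[20,27),[18,25),[16,23); WM=21; [8,15) fires=3 [10,17) fires=3 [12,19) fires=1 [14,21) fires=1
i=10 t=28 v=5: → [28,35),[26,33),[24,31),[22,29); WM=27; [16,23) fires=1 [18,25) fires=1 [20,27) fires=1
i=11 t=25 v=1: DROP (t<27-0); WM=27
i=12 t=27 v=8: → [26,33),[24,31),[22,29); WM=27
i=13 t=15 v=5: DROP (t<27-0); WM=27
i=14 t=23 v=3: DROP (t<27-0); WM=27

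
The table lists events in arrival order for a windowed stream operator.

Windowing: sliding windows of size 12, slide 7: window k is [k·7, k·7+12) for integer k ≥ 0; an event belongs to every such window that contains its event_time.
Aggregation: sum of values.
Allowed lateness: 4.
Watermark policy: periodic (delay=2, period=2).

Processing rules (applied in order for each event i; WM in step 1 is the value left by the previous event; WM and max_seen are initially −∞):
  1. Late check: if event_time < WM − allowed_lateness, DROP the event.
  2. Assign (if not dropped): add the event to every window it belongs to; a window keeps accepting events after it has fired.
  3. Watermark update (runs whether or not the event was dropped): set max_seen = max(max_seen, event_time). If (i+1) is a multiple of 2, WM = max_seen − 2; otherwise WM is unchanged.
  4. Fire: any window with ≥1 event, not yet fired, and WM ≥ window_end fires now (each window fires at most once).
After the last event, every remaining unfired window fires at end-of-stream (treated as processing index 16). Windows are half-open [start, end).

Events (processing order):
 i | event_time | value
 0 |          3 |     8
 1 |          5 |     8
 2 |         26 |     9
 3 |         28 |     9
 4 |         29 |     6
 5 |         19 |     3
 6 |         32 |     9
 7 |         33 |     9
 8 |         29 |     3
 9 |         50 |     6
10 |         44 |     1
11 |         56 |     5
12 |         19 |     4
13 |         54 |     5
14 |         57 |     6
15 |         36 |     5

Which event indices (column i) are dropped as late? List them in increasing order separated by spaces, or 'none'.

i=0 t=3 v=8: → [0,12); WM=−∞
i=1 t=5 v=8: → [0,12); WM=3
i=2 t=26 v=9: → [21,33); WM=3
i=3 t=28 v=9: → [28,40),[21,33); WM=26; [0,12) fires=16
i=4 t=29 v=6: → [28,40),[21,33); WM=26
i=5 t=19 v=3: DROP (t<26-4); WM=27
i=6 t=32 v=9: → [28,40),[21,33); WM=27
i=7 t=33 v=9: → [28,40); WM=31
i=8 t=29 v=3: → [28,40),[21,33); WM=31
i=9 t=50 v=6: → [49,61),[42,54); WM=48; [21,33) fires=36 [28,40) fires=36
i=10 t=44 v=1: → [42,54),[35,47); WM=48; [35,47) fires=1
i=11 t=56 v=5: → [56,68),[49,61); WM=54; [42,54) fires=7
i=12 t=19 v=4: DROP (t<54-4); WM=54
i=13 t=54 v=5: → [49,61); WM=54
i=14 t=57 v=6: → [56,68),[49,61); WM=54
i=15 t=36 v=5: DROP (t<54-4); WM=55

5 12 15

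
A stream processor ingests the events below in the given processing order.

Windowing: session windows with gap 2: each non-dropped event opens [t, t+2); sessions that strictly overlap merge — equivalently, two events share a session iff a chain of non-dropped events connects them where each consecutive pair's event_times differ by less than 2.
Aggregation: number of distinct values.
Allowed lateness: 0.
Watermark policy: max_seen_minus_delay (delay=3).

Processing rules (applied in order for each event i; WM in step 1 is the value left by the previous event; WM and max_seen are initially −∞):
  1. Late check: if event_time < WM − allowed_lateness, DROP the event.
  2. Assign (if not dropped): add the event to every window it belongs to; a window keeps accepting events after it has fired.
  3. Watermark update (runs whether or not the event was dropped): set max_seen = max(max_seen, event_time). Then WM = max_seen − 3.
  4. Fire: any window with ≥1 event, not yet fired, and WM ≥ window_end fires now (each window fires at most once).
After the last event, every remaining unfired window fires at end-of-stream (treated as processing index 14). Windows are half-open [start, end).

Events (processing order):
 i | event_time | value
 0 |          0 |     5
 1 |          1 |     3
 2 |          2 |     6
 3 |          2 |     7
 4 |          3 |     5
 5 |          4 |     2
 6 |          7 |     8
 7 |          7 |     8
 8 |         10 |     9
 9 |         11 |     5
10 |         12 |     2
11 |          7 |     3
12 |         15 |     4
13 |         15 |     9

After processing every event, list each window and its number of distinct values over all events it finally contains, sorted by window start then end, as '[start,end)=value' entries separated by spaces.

[0,6)=5 [7,9)=1 [10,14)=3 [15,17)=2

i=0 t=0 v=5: → [0,2); WM=-3
i=1 t=1 v=3: → [0,3); WM=-2
i=2 t=2 v=6: → [0,4); WM=-1
i=3 t=2 v=7: → [0,4); WM=-1
i=4 t=3 v=5: → [0,5); WM=0
i=5 t=4 v=2: → [0,6); WM=1
i=6 t=7 v=8: → [7,9); WM=4
i=7 t=7 v=8: → [7,9); WM=4
i=8 t=10 v=9: → [10,12); WM=7
i=9 t=11 v=5: → [10,13); WM=8
i=10 t=12 v=2: → [10,14); WM=9
i=11 t=7 v=3: DROP (t<9-0); WM=9
i=12 t=15 v=4: → [15,17); WM=12
i=13 t=15 v=9: → [15,17); WM=12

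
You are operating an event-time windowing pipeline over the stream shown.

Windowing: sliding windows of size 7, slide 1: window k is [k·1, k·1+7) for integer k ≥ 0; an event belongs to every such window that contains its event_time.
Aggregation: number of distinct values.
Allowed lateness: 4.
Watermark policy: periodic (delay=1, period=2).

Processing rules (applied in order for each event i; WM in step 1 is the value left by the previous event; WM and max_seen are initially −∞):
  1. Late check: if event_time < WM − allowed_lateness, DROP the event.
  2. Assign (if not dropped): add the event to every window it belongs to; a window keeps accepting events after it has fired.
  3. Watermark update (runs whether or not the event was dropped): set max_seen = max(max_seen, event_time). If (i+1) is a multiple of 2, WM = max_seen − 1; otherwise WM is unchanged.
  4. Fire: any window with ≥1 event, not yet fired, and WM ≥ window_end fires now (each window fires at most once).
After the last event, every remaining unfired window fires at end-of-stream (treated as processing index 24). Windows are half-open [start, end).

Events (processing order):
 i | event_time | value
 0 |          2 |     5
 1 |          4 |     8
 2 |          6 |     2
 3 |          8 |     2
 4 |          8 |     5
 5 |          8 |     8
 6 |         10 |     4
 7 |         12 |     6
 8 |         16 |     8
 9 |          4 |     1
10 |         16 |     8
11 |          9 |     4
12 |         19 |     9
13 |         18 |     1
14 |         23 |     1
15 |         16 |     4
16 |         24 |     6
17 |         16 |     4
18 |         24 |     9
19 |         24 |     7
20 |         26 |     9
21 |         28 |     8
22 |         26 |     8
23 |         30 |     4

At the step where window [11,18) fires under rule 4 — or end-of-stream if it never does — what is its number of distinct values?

2

i=0 t=2 v=5: → [2,9),[1,8),[0,7); WM=−∞
i=1 t=4 v=8: → [4,11),[3,10),[2,9),[1,8),[0,7); WM=3
i=2 t=6 v=2: → [6,13),[5,12),[4,11),[3,10),[2,9),[1,8),[0,7); WM=3
i=3 t=8 v=2: → [8,15),[7,14),[6,13),[5,12),[4,11),[3,10),[2,9); WM=7; [0,7) fires=3
i=4 t=8 v=5: → [8,15),[7,14),[6,13),[5,12),[4,11),[3,10),[2,9); WM=7
i=5 t=8 v=8: → [8,15),[7,14),[6,13),[5,12),[4,11),[3,10),[2,9); WM=7
i=6 t=10 v=4: → [10,17),[9,16),[8,15),[7,14),[6,13),[5,12),[4,11); WM=7
i=7 t=12 v=6: → [12,19),[11,18),[10,17),[9,16),[8,15),[7,14),[6,13); WM=11; [1,8) fires=3 [2,9) fires=3 [3,10) fires=3 [4,11) fires=4
i=8 t=16 v=8: → [16,23),[15,22),[14,21),[13,20),[12,19),[11,18),[10,17); WM=11
i=9 t=4 v=1: DROP (t<11-4); WM=15; [5,12) fires=4 [6,13) fires=5 [7,14) fires=5 [8,15) fires=5
i=10 t=16 v=8: → [16,23),[15,22),[14,21),[13,20),[12,19),[11,18),[10,17); WM=15
i=11 t=9 v=4: DROP (t<15-4); WM=15
i=12 t=19 v=9: → [19,26),[18,25),[17,24),[16,23),[15,22),[14,21),[13,20); WM=15
i=13 t=18 v=1: → [18,25),[17,24),[16,23),[15,22),[14,21),[13,20),[12,19); WM=18; [9,16) fires=2 [10,17) fires=3 [11,18) fires=2
i=14 t=23 v=1: → [23,30),[22,29),[21,28),[20,27),[19,26),[18,25),[17,24); WM=18
i=15 t=16 v=4: → [16,23),[15,22),[14,21),[13,20),[12,19),[11,18),[10,17); WM=22; [12,19) fires=4 [13,20) fires=4 [14,21) fires=4 [15,22) fires=4
i=16 t=24 v=6: → [24,31),[23,30),[22,29),[21,28),[20,27),[19,26),[18,25); WM=22
i=17 t=16 v=4: DROP (t<22-4); WM=23; [16,23) fires=4
i=18 t=24 v=9: → [24,31),[23,30),[22,29),[21,28),[20,27),[19,26),[18,25); WM=23
i=19 t=24 v=7: → [24,31),[23,30),[22,29),[21,28),[20,27),[19,26),[18,25); WM=23
i=20 t=26 v=9: → [26,33),[25,32),[24,31),[23,30),[22,29),[21,28),[20,27); WM=23
i=21 t=28 v=8: → [28,35),[27,34),[26,33),[25,32),[24,31),[23,30),[22,29); WM=27; [17,24) fires=2 [18,25) fires=4 [19,26) fires=4 [20,27) fires=4
i=22 t=26 v=8: → [26,33),[25,32),[24,31),[23,30),[22,29),[21,28),[20,27); WM=27
i=23 t=30 v=4: → [30,37),[29,36),[28,35),[27,34),[26,33),[25,32),[24,31); WM=29; [21,28) fires=5 [22,29) fires=5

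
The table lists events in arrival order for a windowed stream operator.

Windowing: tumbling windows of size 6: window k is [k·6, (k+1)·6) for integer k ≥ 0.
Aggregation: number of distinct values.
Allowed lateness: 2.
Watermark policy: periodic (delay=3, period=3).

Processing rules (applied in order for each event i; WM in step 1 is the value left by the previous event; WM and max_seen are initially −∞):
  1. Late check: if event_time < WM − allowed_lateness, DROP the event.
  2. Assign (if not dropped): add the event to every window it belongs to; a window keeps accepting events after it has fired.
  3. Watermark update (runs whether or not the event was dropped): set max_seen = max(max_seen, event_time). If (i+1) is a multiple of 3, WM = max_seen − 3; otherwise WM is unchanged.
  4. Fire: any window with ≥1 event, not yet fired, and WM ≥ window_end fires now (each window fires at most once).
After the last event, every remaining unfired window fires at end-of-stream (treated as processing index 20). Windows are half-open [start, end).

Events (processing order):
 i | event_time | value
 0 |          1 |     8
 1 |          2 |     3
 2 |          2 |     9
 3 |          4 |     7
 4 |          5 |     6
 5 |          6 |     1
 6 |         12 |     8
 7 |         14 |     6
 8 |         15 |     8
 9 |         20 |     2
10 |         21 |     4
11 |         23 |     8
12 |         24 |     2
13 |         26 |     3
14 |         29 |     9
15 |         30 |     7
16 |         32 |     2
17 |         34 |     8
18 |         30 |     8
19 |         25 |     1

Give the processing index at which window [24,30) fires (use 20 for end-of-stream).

17

i=0 t=1 v=8: → [0,6); WM=−∞
i=1 t=2 v=3: → [0,6); WM=−∞
i=2 t=2 v=9: → [0,6); WM=-1
i=3 t=4 v=7: → [0,6); WM=-1
i=4 t=5 v=6: → [0,6); WM=-1
i=5 t=6 v=1: → [6,12); WM=3
i=6 t=12 v=8: → [12,18); WM=3
i=7 t=14 v=6: → [12,18); WM=3
i=8 t=15 v=8: → [12,18); WM=12; [0,6) fires=5 [6,12) fires=1
i=9 t=20 v=2: → [18,24); WM=12
i=10 t=21 v=4: → [18,24); WM=12
i=11 t=23 v=8: → [18,24); WM=20; [12,18) fires=2
i=12 t=24 v=2: → [24,30); WM=20
i=13 t=26 v=3: → [24,30); WM=20
i=14 t=29 v=9: → [24,30); WM=26; [18,24) fires=3
i=15 t=30 v=7: → [30,36); WM=26
i=16 t=32 v=2: → [30,36); WM=26
i=17 t=34 v=8: → [30,36); WM=31; [24,30) fires=3
i=18 t=30 v=8: → [30,36); WM=31
i=19 t=25 v=1: DROP (t<31-2); WM=31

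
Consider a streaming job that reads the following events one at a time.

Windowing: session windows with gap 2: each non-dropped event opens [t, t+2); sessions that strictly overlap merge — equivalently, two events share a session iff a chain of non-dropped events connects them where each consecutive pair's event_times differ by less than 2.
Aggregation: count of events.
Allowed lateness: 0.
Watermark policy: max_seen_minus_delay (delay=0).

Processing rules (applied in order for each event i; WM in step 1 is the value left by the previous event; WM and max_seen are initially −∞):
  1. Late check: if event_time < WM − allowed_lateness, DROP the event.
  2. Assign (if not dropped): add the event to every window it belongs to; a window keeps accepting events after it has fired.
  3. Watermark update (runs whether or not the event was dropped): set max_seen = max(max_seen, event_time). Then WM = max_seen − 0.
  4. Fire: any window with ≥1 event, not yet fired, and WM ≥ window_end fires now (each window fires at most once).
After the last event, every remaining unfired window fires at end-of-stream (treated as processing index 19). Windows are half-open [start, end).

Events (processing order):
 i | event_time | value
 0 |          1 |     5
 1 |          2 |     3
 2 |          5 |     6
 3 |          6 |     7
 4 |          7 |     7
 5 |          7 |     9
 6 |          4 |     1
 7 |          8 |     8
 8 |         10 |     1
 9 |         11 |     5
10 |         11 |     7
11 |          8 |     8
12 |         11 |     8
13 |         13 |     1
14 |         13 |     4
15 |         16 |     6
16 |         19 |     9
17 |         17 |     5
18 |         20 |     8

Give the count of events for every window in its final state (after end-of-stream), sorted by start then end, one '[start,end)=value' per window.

[1,4)=2 [5,10)=5 [10,13)=4 [13,15)=2 [16,18)=1 [19,22)=2

i=0 t=1 v=5: → [1,3); WM=1
i=1 t=2 v=3: → [1,4); WM=2
i=2 t=5 v=6: → [5,7); WM=5
i=3 t=6 v=7: → [5,8); WM=6
i=4 t=7 v=7: → [5,9); WM=7
i=5 t=7 v=9: → [5,9); WM=7
i=6 t=4 v=1: DROP (t<7-0); WM=7
i=7 t=8 v=8: → [5,10); WM=8
i=8 t=10 v=1: → [10,12); WM=10
i=9 t=11 v=5: → [10,13); WM=11
i=10 t=11 v=7: → [10,13); WM=11
i=11 t=8 v=8: DROP (t<11-0); WM=11
i=12 t=11 v=8: → [10,13); WM=11
i=13 t=13 v=1: → [13,15); WM=13
i=14 t=13 v=4: → [13,15); WM=13
i=15 t=16 v=6: → [16,18); WM=16
i=16 t=19 v=9: → [19,21); WM=19
i=17 t=17 v=5: DROP (t<19-0); WM=19
i=18 t=20 v=8: → [19,22); WM=20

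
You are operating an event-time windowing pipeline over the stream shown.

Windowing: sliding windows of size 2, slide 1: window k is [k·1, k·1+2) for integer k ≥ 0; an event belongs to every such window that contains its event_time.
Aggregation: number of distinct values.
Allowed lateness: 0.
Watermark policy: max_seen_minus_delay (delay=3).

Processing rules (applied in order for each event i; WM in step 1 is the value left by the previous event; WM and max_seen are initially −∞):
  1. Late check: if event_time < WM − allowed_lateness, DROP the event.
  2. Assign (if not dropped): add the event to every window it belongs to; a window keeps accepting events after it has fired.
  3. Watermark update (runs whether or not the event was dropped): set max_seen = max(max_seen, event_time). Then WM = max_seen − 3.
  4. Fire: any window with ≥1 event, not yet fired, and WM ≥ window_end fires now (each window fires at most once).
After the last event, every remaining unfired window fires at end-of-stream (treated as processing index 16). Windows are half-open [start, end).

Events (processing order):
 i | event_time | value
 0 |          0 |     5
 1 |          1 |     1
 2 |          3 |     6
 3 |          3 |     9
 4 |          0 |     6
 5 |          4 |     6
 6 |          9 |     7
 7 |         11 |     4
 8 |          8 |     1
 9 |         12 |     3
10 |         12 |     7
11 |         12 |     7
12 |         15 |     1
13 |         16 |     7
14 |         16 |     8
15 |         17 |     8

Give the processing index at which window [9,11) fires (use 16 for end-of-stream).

12

i=0 t=0 v=5: → [0,2); WM=-3
i=1 t=1 v=1: → [1,3),[0,2); WM=-2
i=2 t=3 v=6: → [3,5),[2,4); WM=0
i=3 t=3 v=9: → [3,5),[2,4); WM=0
i=4 t=0 v=6: → [0,2); WM=0
i=5 t=4 v=6: → [4,6),[3,5); WM=1
i=6 t=9 v=7: → [9,11),[8,10); WM=6; [0,2) fires=3 [1,3) fires=1 [2,4) fires=2 [3,5) fires=2 [4,6) fires=1
i=7 t=11 v=4: → [11,13),[10,12); WM=8
i=8 t=8 v=1: → [8,10),[7,9); WM=8
i=9 t=12 v=3: → [12,14),[11,13); WM=9; [7,9) fires=1
i=10 t=12 v=7: → [12,14),[11,13); WM=9
i=11 t=12 v=7: → [12,14),[11,13); WM=9
i=12 t=15 v=1: → [15,17),[14,16); WM=12; [8,10) fires=2 [9,11) fires=1 [10,12) fires=1
i=13 t=16 v=7: → [16,18),[15,17); WM=13; [11,13) fires=3
i=14 t=16 v=8: → [16,18),[15,17); WM=13
i=15 t=17 v=8: → [17,19),[16,18); WM=14; [12,14) fires=2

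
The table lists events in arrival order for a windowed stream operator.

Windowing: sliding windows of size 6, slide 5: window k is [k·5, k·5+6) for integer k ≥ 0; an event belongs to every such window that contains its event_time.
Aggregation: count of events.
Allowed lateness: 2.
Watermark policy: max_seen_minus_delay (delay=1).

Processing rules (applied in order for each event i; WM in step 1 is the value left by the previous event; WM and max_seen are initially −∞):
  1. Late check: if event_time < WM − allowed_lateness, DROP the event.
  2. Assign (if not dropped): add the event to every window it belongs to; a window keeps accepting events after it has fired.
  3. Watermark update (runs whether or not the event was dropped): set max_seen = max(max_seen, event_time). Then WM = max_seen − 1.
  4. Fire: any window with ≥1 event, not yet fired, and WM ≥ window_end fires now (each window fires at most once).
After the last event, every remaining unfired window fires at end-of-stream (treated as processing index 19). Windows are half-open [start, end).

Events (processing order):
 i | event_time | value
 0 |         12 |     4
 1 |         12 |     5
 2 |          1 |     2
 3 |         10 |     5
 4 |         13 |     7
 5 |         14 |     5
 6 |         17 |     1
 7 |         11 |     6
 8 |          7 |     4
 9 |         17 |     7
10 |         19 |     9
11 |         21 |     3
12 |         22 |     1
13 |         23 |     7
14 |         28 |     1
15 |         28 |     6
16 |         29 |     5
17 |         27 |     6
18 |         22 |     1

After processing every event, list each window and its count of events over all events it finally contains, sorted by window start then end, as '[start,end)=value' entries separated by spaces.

i=0 t=12 v=4: → [10,16); WM=11
i=1 t=12 v=5: → [10,16); WM=11
i=2 t=1 v=2: DROP (t<11-2); WM=11
i=3 t=10 v=5: → [10,16),[5,11); WM=11; [5,11) fires=1
i=4 t=13 v=7: → [10,16); WM=12
i=5 t=14 v=5: → [10,16); WM=13
i=6 t=17 v=1: → [15,21); WM=16; [10,16) fires=5
i=7 t=11 v=6: DROP (t<16-2); WM=16
i=8 t=7 v=4: DROP (t<16-2); WM=16
i=9 t=17 v=7: → [15,21); WM=16
i=10 t=19 v=9: → [15,21); WM=18
i=11 t=21 v=3: → [20,26); WM=20
i=12 t=22 v=1: → [20,26); WM=21; [15,21) fires=3
i=13 t=23 v=7: → [20,26); WM=22
i=14 t=28 v=1: → [25,31); WM=27; [20,26) fires=3
i=15 t=28 v=6: → [25,31); WM=27
i=16 t=29 v=5: → [25,31); WM=28
i=17 t=27 v=6: → [25,31); WM=28
i=18 t=22 v=1: DROP (t<28-2); WM=28

[5,11)=1 [10,16)=5 [15,21)=3 [20,26)=3 [25,31)=4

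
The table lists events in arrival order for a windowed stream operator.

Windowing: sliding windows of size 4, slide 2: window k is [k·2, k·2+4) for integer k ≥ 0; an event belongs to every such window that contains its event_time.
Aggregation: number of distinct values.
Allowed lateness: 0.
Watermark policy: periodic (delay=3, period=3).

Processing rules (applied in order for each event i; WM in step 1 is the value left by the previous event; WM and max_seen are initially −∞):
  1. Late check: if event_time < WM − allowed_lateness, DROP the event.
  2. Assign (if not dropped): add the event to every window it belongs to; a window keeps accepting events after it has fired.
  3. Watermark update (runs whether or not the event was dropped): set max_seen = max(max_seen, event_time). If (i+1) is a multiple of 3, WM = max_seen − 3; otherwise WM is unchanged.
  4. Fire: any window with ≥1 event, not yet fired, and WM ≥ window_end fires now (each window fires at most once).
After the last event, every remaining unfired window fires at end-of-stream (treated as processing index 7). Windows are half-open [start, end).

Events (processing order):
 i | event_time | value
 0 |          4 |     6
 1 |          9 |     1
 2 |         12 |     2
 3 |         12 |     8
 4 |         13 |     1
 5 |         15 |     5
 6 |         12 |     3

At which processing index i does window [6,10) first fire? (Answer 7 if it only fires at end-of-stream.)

i=0 t=4 v=6: → [4,8),[2,6); WM=−∞
i=1 t=9 v=1: → [8,12),[6,10); WM=−∞
i=2 t=12 v=2: → [12,16),[10,14); WM=9; [2,6) fires=1 [4,8) fires=1
i=3 t=12 v=8: → [12,16),[10,14); WM=9
i=4 t=13 v=1: → [12,16),[10,14); WM=9
i=5 t=15 v=5: → [14,18),[12,16); WM=12; [6,10) fires=1 [8,12) fires=1
i=6 t=12 v=3: → [12,16),[10,14); WM=12

5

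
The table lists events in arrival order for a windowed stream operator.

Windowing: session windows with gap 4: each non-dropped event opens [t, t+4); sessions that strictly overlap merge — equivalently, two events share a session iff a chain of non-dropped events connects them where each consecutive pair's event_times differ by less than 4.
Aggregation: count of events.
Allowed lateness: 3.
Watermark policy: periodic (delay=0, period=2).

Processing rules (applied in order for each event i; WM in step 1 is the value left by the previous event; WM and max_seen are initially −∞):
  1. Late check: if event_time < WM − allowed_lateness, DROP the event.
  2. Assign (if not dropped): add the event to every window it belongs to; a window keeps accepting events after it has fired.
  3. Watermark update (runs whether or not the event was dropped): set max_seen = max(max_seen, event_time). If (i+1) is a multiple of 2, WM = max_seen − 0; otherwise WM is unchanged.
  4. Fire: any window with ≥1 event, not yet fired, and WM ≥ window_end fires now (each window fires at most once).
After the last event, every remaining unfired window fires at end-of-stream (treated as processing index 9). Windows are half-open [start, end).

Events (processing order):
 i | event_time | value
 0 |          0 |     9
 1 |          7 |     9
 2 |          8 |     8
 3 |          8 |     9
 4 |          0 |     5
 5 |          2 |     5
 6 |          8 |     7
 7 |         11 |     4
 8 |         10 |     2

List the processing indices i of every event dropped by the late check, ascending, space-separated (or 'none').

i=0 t=0 v=9: → [0,4); WM=−∞
i=1 t=7 v=9: → [7,11); WM=7
i=2 t=8 v=8: → [7,12); WM=7
i=3 t=8 v=9: → [7,12); WM=8
i=4 t=0 v=5: DROP (t<8-3); WM=8
i=5 t=2 v=5: DROP (t<8-3); WM=8
i=6 t=8 v=7: → [7,12); WM=8
i=7 t=11 v=4: → [7,15); WM=11
i=8 t=10 v=2: → [7,15); WM=11

4 5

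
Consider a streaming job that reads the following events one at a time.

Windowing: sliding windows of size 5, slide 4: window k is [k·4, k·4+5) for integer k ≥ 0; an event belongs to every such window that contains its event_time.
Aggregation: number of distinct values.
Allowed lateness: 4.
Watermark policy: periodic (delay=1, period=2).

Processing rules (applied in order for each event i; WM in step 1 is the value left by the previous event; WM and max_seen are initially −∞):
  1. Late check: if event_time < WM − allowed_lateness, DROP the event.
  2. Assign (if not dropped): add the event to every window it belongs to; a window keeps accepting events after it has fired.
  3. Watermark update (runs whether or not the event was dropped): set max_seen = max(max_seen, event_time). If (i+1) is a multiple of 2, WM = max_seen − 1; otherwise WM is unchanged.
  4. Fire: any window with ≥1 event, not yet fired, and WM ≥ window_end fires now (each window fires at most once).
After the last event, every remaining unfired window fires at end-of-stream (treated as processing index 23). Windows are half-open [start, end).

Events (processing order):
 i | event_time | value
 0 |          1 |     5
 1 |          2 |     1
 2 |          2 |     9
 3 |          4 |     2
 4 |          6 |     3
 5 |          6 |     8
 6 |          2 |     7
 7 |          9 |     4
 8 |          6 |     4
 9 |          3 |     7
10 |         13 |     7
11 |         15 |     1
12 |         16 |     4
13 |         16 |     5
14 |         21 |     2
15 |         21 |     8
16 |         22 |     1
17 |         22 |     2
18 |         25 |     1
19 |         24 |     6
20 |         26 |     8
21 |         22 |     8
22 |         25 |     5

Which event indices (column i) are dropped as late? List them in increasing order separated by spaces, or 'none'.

9

i=0 t=1 v=5: → [0,5); WM=−∞
i=1 t=2 v=1: → [0,5); WM=1
i=2 t=2 v=9: → [0,5); WM=1
i=3 t=4 v=2: → [4,9),[0,5); WM=3
i=4 t=6 v=3: → [4,9); WM=3
i=5 t=6 v=8: → [4,9); WM=5; [0,5) fires=4
i=6 t=2 v=7: → [0,5); WM=5
i=7 t=9 v=4: → [8,13); WM=8
i=8 t=6 v=4: → [4,9); WM=8
i=9 t=3 v=7: DROP (t<8-4); WM=8
i=10 t=13 v=7: → [12,17); WM=8
i=11 t=15 v=1: → [12,17); WM=14; [4,9) fires=4 [8,13) fires=1
i=12 t=16 v=4: → [16,21),[12,17); WM=14
i=13 t=16 v=5: → [16,21),[12,17); WM=15
i=14 t=21 v=2: → [20,25); WM=15
i=15 t=21 v=8: → [20,25); WM=20; [12,17) fires=4
i=16 t=22 v=1: → [20,25); WM=20
i=17 t=22 v=2: → [20,25); WM=21; [16,21) fires=2
i=18 t=25 v=1: → [24,29); WM=21
i=19 t=24 v=6: → [24,29),[20,25); WM=24
i=20 t=26 v=8: → [24,29); WM=24
i=21 t=22 v=8: → [20,25); WM=25; [20,25) fires=4
i=22 t=25 v=5: → [24,29); WM=25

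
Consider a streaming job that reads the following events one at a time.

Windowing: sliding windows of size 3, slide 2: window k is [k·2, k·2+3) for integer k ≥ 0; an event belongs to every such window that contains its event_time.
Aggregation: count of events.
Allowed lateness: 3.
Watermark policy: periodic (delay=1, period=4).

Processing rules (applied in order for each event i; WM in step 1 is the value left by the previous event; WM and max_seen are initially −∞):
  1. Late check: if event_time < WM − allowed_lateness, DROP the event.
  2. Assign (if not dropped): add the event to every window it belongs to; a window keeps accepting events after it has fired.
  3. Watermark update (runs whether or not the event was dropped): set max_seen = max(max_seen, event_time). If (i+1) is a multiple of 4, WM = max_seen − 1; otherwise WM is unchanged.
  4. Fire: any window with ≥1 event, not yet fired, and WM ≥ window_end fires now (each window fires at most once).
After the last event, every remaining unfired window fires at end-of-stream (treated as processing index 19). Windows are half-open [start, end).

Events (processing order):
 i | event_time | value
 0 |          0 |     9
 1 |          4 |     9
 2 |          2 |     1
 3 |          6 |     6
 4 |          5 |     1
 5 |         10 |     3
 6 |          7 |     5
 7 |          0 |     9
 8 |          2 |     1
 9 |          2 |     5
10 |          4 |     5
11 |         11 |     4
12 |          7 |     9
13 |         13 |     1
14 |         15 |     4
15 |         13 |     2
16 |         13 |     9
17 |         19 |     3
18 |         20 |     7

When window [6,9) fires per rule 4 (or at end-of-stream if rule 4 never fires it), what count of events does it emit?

i=0 t=0 v=9: → [0,3); WM=−∞
i=1 t=4 v=9: → [4,7),[2,5); WM=−∞
i=2 t=2 v=1: → [2,5),[0,3); WM=−∞
i=3 t=6 v=6: → [6,9),[4,7); WM=5; [0,3) fires=2 [2,5) fires=2
i=4 t=5 v=1: → [4,7); WM=5
i=5 t=10 v=3: → [10,13),[8,11); WM=5
i=6 t=7 v=5: → [6,9); WM=5
i=7 t=0 v=9: DROP (t<5-3); WM=9; [4,7) fires=3 [6,9) fires=2
i=8 t=2 v=1: DROP (t<9-3); WM=9
i=9 t=2 v=5: DROP (t<9-3); WM=9
i=10 t=4 v=5: DROP (t<9-3); WM=9
i=11 t=11 v=4: → [10,13); WM=10
i=12 t=7 v=9: → [6,9); WM=10
i=13 t=13 v=1: → [12,15); WM=10
i=14 t=15 v=4: → [14,17); WM=10
i=15 t=13 v=2: → [12,15); WM=14; [8,11) fires=1 [10,13) fires=2
i=16 t=13 v=9: → [12,15); WM=14
i=17 t=19 v=3: → [18,21); WM=14
i=18 t=20 v=7: → [20,23),[18,21); WM=14

2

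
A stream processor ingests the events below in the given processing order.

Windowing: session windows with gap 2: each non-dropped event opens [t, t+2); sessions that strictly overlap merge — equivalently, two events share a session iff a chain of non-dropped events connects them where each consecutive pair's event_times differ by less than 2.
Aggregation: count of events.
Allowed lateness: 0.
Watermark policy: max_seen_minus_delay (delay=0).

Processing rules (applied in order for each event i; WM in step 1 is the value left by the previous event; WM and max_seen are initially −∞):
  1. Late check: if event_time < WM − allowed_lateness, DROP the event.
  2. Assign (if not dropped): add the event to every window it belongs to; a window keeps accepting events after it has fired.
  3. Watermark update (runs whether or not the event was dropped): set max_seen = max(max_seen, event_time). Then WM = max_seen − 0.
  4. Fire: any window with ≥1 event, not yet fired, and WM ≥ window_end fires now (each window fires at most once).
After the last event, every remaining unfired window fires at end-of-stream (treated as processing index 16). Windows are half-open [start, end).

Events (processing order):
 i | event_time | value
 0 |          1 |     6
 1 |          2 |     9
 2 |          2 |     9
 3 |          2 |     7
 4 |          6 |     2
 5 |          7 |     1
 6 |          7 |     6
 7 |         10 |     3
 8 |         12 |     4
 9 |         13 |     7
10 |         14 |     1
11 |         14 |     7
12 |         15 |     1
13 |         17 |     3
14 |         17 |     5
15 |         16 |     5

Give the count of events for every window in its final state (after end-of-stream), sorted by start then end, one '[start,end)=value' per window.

i=0 t=1 v=6: → [1,3); WM=1
i=1 t=2 v=9: → [1,4); WM=2
i=2 t=2 v=9: → [1,4); WM=2
i=3 t=2 v=7: → [1,4); WM=2
i=4 t=6 v=2: → [6,8); WM=6
i=5 t=7 v=1: → [6,9); WM=7
i=6 t=7 v=6: → [6,9); WM=7
i=7 t=10 v=3: → [10,12); WM=10
i=8 t=12 v=4: → [12,14); WM=12
i=9 t=13 v=7: → [12,15); WM=13
i=10 t=14 v=1: → [12,16); WM=14
i=11 t=14 v=7: → [12,16); WM=14
i=12 t=15 v=1: → [12,17); WM=15
i=13 t=17 v=3: → [17,19); WM=17
i=14 t=17 v=5: → [17,19); WM=17
i=15 t=16 v=5: DROP (t<17-0); WM=17

[1,4)=4 [6,9)=3 [10,12)=1 [12,17)=5 [17,19)=2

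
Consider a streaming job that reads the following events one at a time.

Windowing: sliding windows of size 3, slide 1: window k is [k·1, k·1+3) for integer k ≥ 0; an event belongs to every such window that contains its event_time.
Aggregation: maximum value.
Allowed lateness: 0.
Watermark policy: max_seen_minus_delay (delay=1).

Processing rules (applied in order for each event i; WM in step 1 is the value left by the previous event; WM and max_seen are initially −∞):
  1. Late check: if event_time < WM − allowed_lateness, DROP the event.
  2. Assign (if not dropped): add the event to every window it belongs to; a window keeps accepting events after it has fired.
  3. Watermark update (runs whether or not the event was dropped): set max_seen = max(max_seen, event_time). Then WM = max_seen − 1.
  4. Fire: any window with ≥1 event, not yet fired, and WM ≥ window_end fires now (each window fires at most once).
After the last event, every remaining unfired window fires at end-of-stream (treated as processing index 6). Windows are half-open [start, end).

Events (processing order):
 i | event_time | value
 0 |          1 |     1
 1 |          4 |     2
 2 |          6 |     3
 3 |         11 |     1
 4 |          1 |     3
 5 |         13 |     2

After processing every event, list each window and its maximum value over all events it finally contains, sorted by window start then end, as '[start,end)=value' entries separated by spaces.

[0,3)=1 [1,4)=1 [2,5)=2 [3,6)=2 [4,7)=3 [5,8)=3 [6,9)=3 [9,12)=1 [10,13)=1 [11,14)=2 [12,15)=2 [13,16)=2

i=0 t=1 v=1: → [1,4),[0,3); WM=0
i=1 t=4 v=2: → [4,7),[3,6),[2,5); WM=3; [0,3) fires=1
i=2 t=6 v=3: → [6,9),[5,8),[4,7); WM=5; [1,4) fires=1 [2,5) fires=2
i=3 t=11 v=1: → [11,14),[10,13),[9,12); WM=10; [3,6) fires=2 [4,7) fires=3 [5,8) fires=3 [6,9) fires=3
i=4 t=1 v=3: DROP (t<10-0); WM=10
i=5 t=13 v=2: → [13,16),[12,15),[11,14); WM=12; [9,12) fires=1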